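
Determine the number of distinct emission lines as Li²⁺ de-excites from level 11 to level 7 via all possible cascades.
10

The electron can occupy levels n = 7, 8, ..., 11 during de-excitation — that is m = 11 - 7 + 1 = 5 distinct levels.

The number of distinct spectral lines equals the number of ways to choose 2 of these m levels (each pair gives one possible emission transition):

Number of lines = m(m-1)/2 = 5×4/2 = 10

These correspond to all possible transitions between the 5 levels:
11 → 10, 11 → 9, 11 → 8, 11 → 7, 10 → 9, 10 → 8, 10 → 7, 9 → 8...

Each transition produces a photon with a unique energy (and thus wavelength). This count does not depend on Z.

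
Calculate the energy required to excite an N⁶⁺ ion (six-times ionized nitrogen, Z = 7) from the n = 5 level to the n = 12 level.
22.037455 eV

The energy levels of a hydrogen-like atom are E_n = -13.6057 Z² eV / n².

Energy at n = 5: E_5 = -13.6057 × 7² / 5² = -26.667172000 eV
Energy at n = 12: E_12 = -13.6057 × 7² / 12² = -4.629717361 eV

The excitation energy is the difference:
ΔE = E_12 - E_5
ΔE = -4.629717361 - (-26.667172000)
ΔE = 22.037455 eV

Since this is positive, energy must be absorbed (photon absorption).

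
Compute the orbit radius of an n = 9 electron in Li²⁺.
1.4288 nm (or 14.2878 Å)

The Bohr radius formula is:
r_n = n² a₀ / Z

where a₀ = 0.0529177 nm is the Bohr radius.

For Li²⁺ (Z = 3) at n = 9:
r_9 = 9² × 0.0529177 nm / 3
r_9 = 81 × 0.0529177 nm / 3
r_9 = 4.28633 nm / 3
r_9 = 1.4288 nm

The electron orbits at approximately 1.4288 nm from the nucleus.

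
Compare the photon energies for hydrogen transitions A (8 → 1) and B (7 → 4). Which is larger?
8 → 1

Calculate the energy for each transition:

Transition 8 → 1:
ΔE₁ = |E_1 - E_8| = |-13.6057/1² - (-13.6057/8²)|
ΔE₁ = |-13.605700000000 - (-0.212589062500)| = 13.393110938 eV

Transition 7 → 4:
ΔE₂ = |E_4 - E_7| = |-13.6057/4² - (-13.6057/7²)|
ΔE₂ = |-0.850356250000 - (-0.277667346939)| = 0.572688903 eV

Since 13.393110938 eV > 0.572688903 eV, the transition 8 → 1 emits the more energetic photon.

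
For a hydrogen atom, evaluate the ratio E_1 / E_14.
196.0000

Using E_n = -13.6057 Z² / n² eV with Z = 1:

E_1 = -13.6057 / 1² = -13.6057 / 1 = -13.6057000000 eV
E_14 = -13.6057 / 14² = -13.6057 / 196 = -0.0694168367 eV

The ratio is:
E_1/E_14 = (-13.6057000000) / (-0.0694168367)
E_1/E_14 = (-13.6057/1) / (-13.6057/196)
E_1/E_14 = 196/1
E_1/E_14 = 196.0000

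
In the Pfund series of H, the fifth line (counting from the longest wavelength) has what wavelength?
3037.55044 nm

The lines of a series are numbered from the longest wavelength (smallest ΔE) outward; the fifth line is the transition from n = n_f + 5 to n_f.
The Pfund series has all transitions ending at n_f = 5.

For H, the fifth line (ε-line) is the jump from n = 10 to n = 5:
E_10 = -13.6057 / 10² = -0.13605700000 eV
E_5 = -13.6057 / 5² = -0.54422800000 eV
ΔE = E_10 - E_5 = 0.40817100000 eV

λ = hc/E = 1239.84 eV·nm / 0.40817100000 eV
λ = 3037.55044 nm

This is the ε-line of the Pfund series in H.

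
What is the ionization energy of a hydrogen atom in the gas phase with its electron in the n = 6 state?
0.377936 eV

The ionization energy is the energy needed to remove the electron completely (n → ∞).

For hydrogen, E_n = -13.6057 eV / n².

At n = 6: E_6 = -13.6057 / 6² = -0.377936111 eV
At n = ∞: E_∞ = 0 eV

Ionization energy = E_∞ - E_6 = 0 - (-0.377936111) = 0.377936111 eV
Ionization energy ≈ 0.377936 eV

This is also called the binding energy of the electron in state n = 6.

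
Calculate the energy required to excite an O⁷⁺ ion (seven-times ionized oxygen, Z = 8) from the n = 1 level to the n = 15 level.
866.89 eV

The energy levels of a hydrogen-like atom are E_n = -13.6057 Z² eV / n².

Energy at n = 1: E_1 = -13.6057 × 8² / 1² = -870.76480 eV
Energy at n = 15: E_15 = -13.6057 × 8² / 15² = -3.87007 eV

The excitation energy is the difference:
ΔE = E_15 - E_1
ΔE = -3.87007 - (-870.76480)
ΔE = 866.89 eV

Since this is positive, energy must be absorbed (photon absorption).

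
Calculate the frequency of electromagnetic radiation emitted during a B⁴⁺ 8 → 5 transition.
2.00475e+15 Hz

First, find the transition energy:
E_8 = -13.6057 × 5² / 8² = -5.31472656 eV
E_5 = -13.6057 × 5² / 5² = -13.60570000 eV
|ΔE| = |E_5 - E_8| = 8.29097344 eV

Convert to Joules: E = 8.29097344 eV × (1.602177 × 10⁻¹⁹ J/eV) = 1.3283607e-18 J

Using E = hf:
f = E/h = 1.3283607e-18 J / (6.62607 × 10⁻³⁴ J·s)
f = 2.00475e+15 Hz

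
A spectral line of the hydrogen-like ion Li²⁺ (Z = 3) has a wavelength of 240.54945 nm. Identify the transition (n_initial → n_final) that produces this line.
n = 7 → n = 4

First, find the photon energy from the wavelength (hc = 1239.84 eV·nm):
E = hc/λ = 1239.84 eV·nm / 240.54945 nm = 5.1542001 eV

The energy levels of Li²⁺ satisfy E_n = -13.6057 × 3² / n² eV, so an emission n_i → n_f releases
ΔE = 13.6057 × 3² × (1/n_f² − 1/n_i²) eV.

Setting ΔE equal to the photon energy:
1/n_f² − 1/n_i² = 5.1542001 / (13.6057 × 3²) = 0.042091837

Since 1/n_i² must be positive, we need 1/n_f² > 0.042091837, i.e. n_f ≤ 4. For each allowed n_f, solve n_i = (1/n_f² − 0.042091837)^(−1/2) and check whether it is a whole number:
  n_f = 1: 1/n_i² = 1.000000000 − 0.042091837 = 0.957908163 → n_i = 1.022  (not an integer) ✗
  n_f = 2: 1/n_i² = 0.250000000 − 0.042091837 = 0.207908163 → n_i = 2.193  (not an integer) ✗
  n_f = 3: 1/n_i² = 0.111111111 − 0.042091837 = 0.069019274 → n_i = 3.806  (not an integer) ✗
  n_f = 4: 1/n_i² = 0.062500000 − 0.042091837 = 0.020408163 → n_i = 7.000  → integer, n_i = 7 ✓

Only n_f = 4 gives an integer upper level, n_i = 7.

The transition is from n = 7 to n = 4 (emission).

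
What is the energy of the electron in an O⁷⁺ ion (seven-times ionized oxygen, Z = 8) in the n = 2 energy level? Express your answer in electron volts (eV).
-217.69 eV

The energy levels of a hydrogen-like atom are given by:
E_n = -13.6057 Z² / n² eV  (with Z = 8 for O⁷⁺)

For n = 2:
E_2 = -13.6057 × 8² / 2²
E_2 = -13.6057 × 64 / 4
E_2 = -217.69 eV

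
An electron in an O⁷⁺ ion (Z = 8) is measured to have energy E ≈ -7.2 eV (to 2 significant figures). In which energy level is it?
n = 11

The exact energy levels follow E_n = -13.6057 Z² / n² eV with Z = 8.

The measured value (-7.2 eV) is reported to only 2 significant figures, so we must test candidate n values and see which one matches to that precision.

Candidate energies:
  n = 9:  E = -13.6057 × 8² / 9² = -10.750183 eV
  n = 10:  E = -13.6057 × 8² / 10² = -8.707648 eV
  n = 11:  E = -13.6057 × 8² / 11² = -7.196403 eV  ← matches
  n = 12:  E = -13.6057 × 8² / 12² = -6.046978 eV
  n = 13:  E = -13.6057 × 8² / 13² = -5.152454 eV

Checking against the measurement of -7.2 eV (2 sig figs), only n = 11 agrees:
E_11 = -7.196403 eV, which rounds to -7.2 eV ✓

Therefore n = 11.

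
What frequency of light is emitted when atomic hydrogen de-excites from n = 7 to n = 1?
3.2227e+15 Hz

First, find the transition energy:
E_7 = -13.6057 / 7² = -0.277667 eV
E_1 = -13.6057 / 1² = -13.605700 eV
|ΔE| = |E_1 - E_7| = 13.328033 eV

Convert to Joules: E = 13.328033 eV × (1.602177 × 10⁻¹⁹ J/eV) = 2.135387e-18 J

Using E = hf:
f = E/h = 2.135387e-18 J / (6.62607 × 10⁻³⁴ J·s)
f = 3.2227e+15 Hz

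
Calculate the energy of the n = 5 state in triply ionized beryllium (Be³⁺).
-8.71 eV

For hydrogen-like ions, the energy levels scale with Z²:
E_n = -13.6057 Z² / n² eV

For Be³⁺ (Z = 4) at n = 5:
E_5 = -13.6057 × 4² / 5²
E_5 = -13.6057 × 16 / 25
E_5 = -217.6912 / 25
E_5 = -8.71 eV

The energy is 16 times more negative than hydrogen at the same n due to the stronger nuclear charge.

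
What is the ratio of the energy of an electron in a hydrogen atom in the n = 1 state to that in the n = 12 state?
144.000

Using E_n = -13.6057 Z² / n² eV with Z = 1:

E_1 = -13.6057 / 1² = -13.6057 / 1 = -13.605700000 eV
E_12 = -13.6057 / 12² = -13.6057 / 144 = -0.094484028 eV

The ratio is:
E_1/E_12 = (-13.605700000) / (-0.094484028)
E_1/E_12 = (-13.6057/1) / (-13.6057/144)
E_1/E_12 = 144/1
E_1/E_12 = 144.000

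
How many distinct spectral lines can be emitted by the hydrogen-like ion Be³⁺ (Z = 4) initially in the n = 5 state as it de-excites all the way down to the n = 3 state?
3

The electron can occupy levels n = 3, 4, ..., 5 during de-excitation — that is m = 5 - 3 + 1 = 3 distinct levels.

The number of distinct spectral lines equals the number of ways to choose 2 of these m levels (each pair gives one possible emission transition):

Number of lines = m(m-1)/2 = 3×2/2 = 3

These correspond to all possible transitions between the 3 levels:
5 → 4, 5 → 3, 4 → 3

Each transition produces a photon with a unique energy (and thus wavelength). This count does not depend on Z.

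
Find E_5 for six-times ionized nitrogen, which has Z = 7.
-26.66717 eV

For hydrogen-like ions, the energy levels scale with Z²:
E_n = -13.6057 Z² / n² eV

For N⁶⁺ (Z = 7) at n = 5:
E_5 = -13.6057 × 7² / 5²
E_5 = -13.6057 × 49 / 25
E_5 = -666.6793 / 25
E_5 = -26.66717 eV

The energy is 49 times more negative than hydrogen at the same n due to the stronger nuclear charge.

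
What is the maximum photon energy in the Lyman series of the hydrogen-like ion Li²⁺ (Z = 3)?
122.45130 eV

The series limit corresponds to the transition from n = ∞ to n = 1.
This is the highest energy (shortest wavelength) transition in the Lyman series.

E_∞ = 0 eV
E_1 = -13.6057 × 3² / 1² = -122.45130 eV

Energy at series limit:
ΔE = E_∞ - E_1 = 0 - (-122.45130) = 122.45130 eV

This energy equals the ionization energy from the n = 1 state of Li²⁺.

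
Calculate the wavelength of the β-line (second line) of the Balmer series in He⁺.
121.502 nm

The lines of a series are numbered from the longest wavelength (smallest ΔE) outward; the second line is the transition from n = n_f + 2 to n_f.
The Balmer series has all transitions ending at n_f = 2.

For He⁺ (Z = 2), the second line (β-line) is the jump from n = 4 to n = 2:
E_4 = -13.6057 × 2² / 4² = -3.401425 eV
E_2 = -13.6057 × 2² / 2² = -13.605700 eV
ΔE = E_4 - E_2 = 10.204275 eV

λ = hc/E = 1239.84 eV·nm / 10.204275 eV
λ = 121.502 nm

This is the β-line of the Balmer series in He⁺.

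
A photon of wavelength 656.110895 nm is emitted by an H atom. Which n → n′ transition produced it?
n = 3 → n = 2

First, find the photon energy from the wavelength (hc = 1239.84 eV·nm):
E = hc/λ = 1239.84 eV·nm / 656.110895 nm = 1.8896806 eV

The energy levels of hydrogen satisfy E_n = -13.6057 / n² eV, so an emission n_i → n_f releases
ΔE = 13.6057 × (1/n_f² − 1/n_i²) eV.

Setting ΔE equal to the photon energy:
1/n_f² − 1/n_i² = 1.8896806 / 13.6057 = 0.13888889

Since 1/n_i² must be positive, we need 1/n_f² > 0.13888889, i.e. n_f ≤ 2. For each allowed n_f, solve n_i = (1/n_f² − 0.13888889)^(−1/2) and check whether it is a whole number:
  n_f = 1: 1/n_i² = 1.00000000 − 0.13888889 = 0.86111111 → n_i = 1.078  (not an integer) ✗
  n_f = 2: 1/n_i² = 0.25000000 − 0.13888889 = 0.11111111 → n_i = 3.000  → integer, n_i = 3 ✓

Only n_f = 2 gives an integer upper level, n_i = 3.

The transition is from n = 3 to n = 2 (emission).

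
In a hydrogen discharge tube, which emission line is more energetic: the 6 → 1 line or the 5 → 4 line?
6 → 1

Calculate the energy for each transition:

Transition 6 → 1:
ΔE₁ = |E_1 - E_6| = |-13.6057/1² - (-13.6057/6²)|
ΔE₁ = |-13.60570000000 - (-0.37793611111)| = 13.22776389 eV

Transition 5 → 4:
ΔE₂ = |E_4 - E_5| = |-13.6057/4² - (-13.6057/5²)|
ΔE₂ = |-0.85035625000 - (-0.54422800000)| = 0.30612825 eV

Since 13.22776389 eV > 0.30612825 eV, the transition 6 → 1 emits the more energetic photon.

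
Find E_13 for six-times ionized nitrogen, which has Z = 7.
-3.94 eV

For hydrogen-like ions, the energy levels scale with Z²:
E_n = -13.6057 Z² / n² eV

For N⁶⁺ (Z = 7) at n = 13:
E_13 = -13.6057 × 7² / 13²
E_13 = -13.6057 × 49 / 169
E_13 = -666.6793 / 169
E_13 = -3.94 eV

The energy is 49 times more negative than hydrogen at the same n due to the stronger nuclear charge.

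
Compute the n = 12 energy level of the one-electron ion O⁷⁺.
-6.05 eV

For hydrogen-like ions, the energy levels scale with Z²:
E_n = -13.6057 Z² / n² eV

For O⁷⁺ (Z = 8) at n = 12:
E_12 = -13.6057 × 8² / 12²
E_12 = -13.6057 × 64 / 144
E_12 = -870.7648 / 144
E_12 = -6.05 eV

The energy is 64 times more negative than hydrogen at the same n due to the stronger nuclear charge.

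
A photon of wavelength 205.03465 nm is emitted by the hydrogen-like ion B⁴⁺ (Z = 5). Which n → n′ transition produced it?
n = 10 → n = 6

First, find the photon energy from the wavelength (hc = 1239.84 eV·nm):
E = hc/λ = 1239.84 eV·nm / 205.03465 nm = 6.0469779 eV

The energy levels of B⁴⁺ satisfy E_n = -13.6057 × 5² / n² eV, so an emission n_i → n_f releases
ΔE = 13.6057 × 5² × (1/n_f² − 1/n_i²) eV.

Setting ΔE equal to the photon energy:
1/n_f² − 1/n_i² = 6.0469779 / (13.6057 × 5²) = 0.017777778

Since 1/n_i² must be positive, we need 1/n_f² > 0.017777778, i.e. n_f ≤ 7. For each allowed n_f, solve n_i = (1/n_f² − 0.017777778)^(−1/2) and check whether it is a whole number:
  n_f = 1: 1/n_i² = 1.000000000 − 0.017777778 = 0.982222222 → n_i = 1.009  (not an integer) ✗
  n_f = 2: 1/n_i² = 0.250000000 − 0.017777778 = 0.232222222 → n_i = 2.075  (not an integer) ✗
  n_f = 3: 1/n_i² = 0.111111111 − 0.017777778 = 0.093333333 → n_i = 3.273  (not an integer) ✗
  n_f = 4: 1/n_i² = 0.062500000 − 0.017777778 = 0.044722222 → n_i = 4.729  (not an integer) ✗
  n_f = 5: 1/n_i² = 0.040000000 − 0.017777778 = 0.022222222 → n_i = 6.708  (not an integer) ✗
  n_f = 6: 1/n_i² = 0.027777778 − 0.017777778 = 0.010000000 → n_i = 10.000  → integer, n_i = 10 ✓
  n_f = 7: 1/n_i² = 0.020408163 − 0.017777778 = 0.002630385 → n_i = 19.498  (not an integer) ✗

Only n_f = 6 gives an integer upper level, n_i = 10.

The transition is from n = 10 to n = 6 (emission).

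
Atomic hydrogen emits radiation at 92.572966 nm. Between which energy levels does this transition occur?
n = 8 → n = 1

First, find the photon energy from the wavelength (hc = 1239.84 eV·nm):
E = hc/λ = 1239.84 eV·nm / 92.572966 nm = 13.393111 eV

The energy levels of hydrogen satisfy E_n = -13.6057 / n² eV, so an emission n_i → n_f releases
ΔE = 13.6057 × (1/n_f² − 1/n_i²) eV.

Setting ΔE equal to the photon energy:
1/n_f² − 1/n_i² = 13.393111 / 13.6057 = 0.98437500

Since 1/n_i² must be positive, we need 1/n_f² > 0.98437500, i.e. n_f ≤ 1. For each allowed n_f, solve n_i = (1/n_f² − 0.98437500)^(−1/2) and check whether it is a whole number:
  n_f = 1: 1/n_i² = 1.00000000 − 0.98437500 = 0.01562500 → n_i = 8.000  → integer, n_i = 8 ✓

Only n_f = 1 gives an integer upper level, n_i = 8.

The transition is from n = 8 to n = 1 (emission).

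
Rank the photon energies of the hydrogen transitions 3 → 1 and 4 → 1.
4 → 1

Calculate the energy for each transition:

Transition 3 → 1:
ΔE₁ = |E_1 - E_3| = |-13.6057/1² - (-13.6057/3²)|
ΔE₁ = |-13.60570000 - (-1.51174444)| = 12.09396 eV

Transition 4 → 1:
ΔE₂ = |E_1 - E_4| = |-13.6057/1² - (-13.6057/4²)|
ΔE₂ = |-13.60570000 - (-0.85035625)| = 12.75534 eV

Since 12.75534 eV > 12.09396 eV, the transition 4 → 1 emits the more energetic photon.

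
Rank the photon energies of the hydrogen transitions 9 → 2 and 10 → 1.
10 → 1

Calculate the energy for each transition:

Transition 9 → 2:
ΔE₁ = |E_2 - E_9| = |-13.6057/2² - (-13.6057/9²)|
ΔE₁ = |-3.401425000000 - (-0.167971604938)| = 3.233453395 eV

Transition 10 → 1:
ΔE₂ = |E_1 - E_10| = |-13.6057/1² - (-13.6057/10²)|
ΔE₂ = |-13.605700000000 - (-0.136057000000)| = 13.469643000 eV

Since 13.469643000 eV > 3.233453395 eV, the transition 10 → 1 emits the more energetic photon.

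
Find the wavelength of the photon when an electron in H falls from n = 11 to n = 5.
2871.43440 nm

First, find the transition energy using E_n = -13.6057 / n² eV:
E_11 = -13.6057 / 11² = -0.11244380165 eV
E_5 = -13.6057 / 5² = -0.54422800000 eV

Photon energy: |ΔE| = |E_5 - E_11| = 0.43178419835 eV

Convert to wavelength using E = hc/λ with hc = 1239.84 eV·nm:
λ = hc/E = 1239.84 eV·nm / 0.43178419835 eV
λ = 2871.43440 nm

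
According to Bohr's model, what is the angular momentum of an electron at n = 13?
1.37e-33 J·s (or 13ℏ)

In the Bohr model, angular momentum is quantized:
L = nℏ

where ℏ = h/(2π) = 1.0546e-34 J·s

For n = 13:
L = 13 × 1.0546e-34 J·s
L = 1.37e-33 J·s

This can also be written as L = 13ℏ.
The angular momentum is an integer multiple of the reduced Planck constant.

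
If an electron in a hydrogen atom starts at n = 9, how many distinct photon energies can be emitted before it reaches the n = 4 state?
15

The electron can occupy levels n = 4, 5, ..., 9 during de-excitation — that is m = 9 - 4 + 1 = 6 distinct levels.

The number of distinct spectral lines equals the number of ways to choose 2 of these m levels (each pair gives one possible emission transition):

Number of lines = m(m-1)/2 = 6×5/2 = 15

These correspond to all possible transitions between the 6 levels:
9 → 8, 9 → 7, 9 → 6, 9 → 5, 9 → 4, 8 → 7, 8 → 6, 8 → 5...

Each transition produces a photon with a unique energy (and thus wavelength). This count does not depend on Z.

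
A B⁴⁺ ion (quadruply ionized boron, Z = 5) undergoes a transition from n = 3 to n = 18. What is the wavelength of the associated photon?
33.74285 nm

First, find the transition energy using E_n = -13.6057 Z² / n² eV:
E_3 = -13.6057 × 5² / 3² = -37.7936111 eV
E_18 = -13.6057 × 5² / 18² = -1.0498225 eV

Photon energy: |ΔE| = |E_18 - E_3| = 36.7437886 eV

Convert to wavelength using E = hc/λ with hc = 1239.84 eV·nm:
λ = hc/E = 1239.84 eV·nm / 36.7437886 eV
λ = 33.74285 nm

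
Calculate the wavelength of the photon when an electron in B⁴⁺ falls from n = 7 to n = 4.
86.597802 nm

First, find the transition energy using E_n = -13.6057 Z² / n² eV:
E_7 = -13.6057 × 5² / 7² = -6.94168367 eV
E_4 = -13.6057 × 5² / 4² = -21.25890625 eV

Photon energy: |ΔE| = |E_4 - E_7| = 14.31722258 eV

Convert to wavelength using E = hc/λ with hc = 1239.84 eV·nm:
λ = hc/E = 1239.84 eV·nm / 14.31722258 eV
λ = 86.597802 nm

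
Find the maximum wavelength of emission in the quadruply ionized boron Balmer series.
26.24444 nm

The longest wavelength corresponds to the smallest energy transition in the series.
The Balmer series has all transitions ending at n_f = 2.

For B⁴⁺ (Z = 5), the first line (α-line) is the jump from n = 3 to n = 2:
E_3 = -13.6057 × 5² / 3² = -37.7936111 eV
E_2 = -13.6057 × 5² / 2² = -85.0356250 eV
ΔE = E_3 - E_2 = 47.2420139 eV

λ = hc/E = 1239.84 eV·nm / 47.2420139 eV
λ = 26.24444 nm

This is the α-line of the Balmer series in B⁴⁺.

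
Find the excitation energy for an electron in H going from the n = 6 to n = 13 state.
0.2974 eV

The energy levels of a hydrogen-like atom are E_n = -13.6057 eV / n².

Energy at n = 6: E_6 = -13.6057 / 6² = -0.3779361 eV
Energy at n = 13: E_13 = -13.6057 / 13² = -0.0805071 eV

The excitation energy is the difference:
ΔE = E_13 - E_6
ΔE = -0.0805071 - (-0.3779361)
ΔE = 0.2974 eV

Since this is positive, energy must be absorbed (photon absorption).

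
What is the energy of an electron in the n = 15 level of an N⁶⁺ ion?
-2.9630 eV

For hydrogen-like ions, the energy levels scale with Z²:
E_n = -13.6057 Z² / n² eV

For N⁶⁺ (Z = 7) at n = 15:
E_15 = -13.6057 × 7² / 15²
E_15 = -13.6057 × 49 / 225
E_15 = -666.6793 / 225
E_15 = -2.9630 eV

The energy is 49 times more negative than hydrogen at the same n due to the stronger nuclear charge.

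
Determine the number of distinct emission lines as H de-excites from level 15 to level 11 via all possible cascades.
10

The electron can occupy levels n = 11, 12, ..., 15 during de-excitation — that is m = 15 - 11 + 1 = 5 distinct levels.

The number of distinct spectral lines equals the number of ways to choose 2 of these m levels (each pair gives one possible emission transition):

Number of lines = m(m-1)/2 = 5×4/2 = 10

These correspond to all possible transitions between the 5 levels:
15 → 14, 15 → 13, 15 → 12, 15 → 11, 14 → 13, 14 → 12, 14 → 11, 13 → 12...

Each transition produces a photon with a unique energy (and thus wavelength). This count does not depend on Z.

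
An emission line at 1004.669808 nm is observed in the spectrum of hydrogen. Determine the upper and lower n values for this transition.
n = 7 → n = 3

First, find the photon energy from the wavelength (hc = 1239.84 eV·nm):
E = hc/λ = 1239.84 eV·nm / 1004.669808 nm = 1.2340771 eV

The energy levels of hydrogen satisfy E_n = -13.6057 / n² eV, so an emission n_i → n_f releases
ΔE = 13.6057 × (1/n_f² − 1/n_i²) eV.

Setting ΔE equal to the photon energy:
1/n_f² − 1/n_i² = 1.2340771 / 13.6057 = 0.090702948

Since 1/n_i² must be positive, we need 1/n_f² > 0.090702948, i.e. n_f ≤ 3. For each allowed n_f, solve n_i = (1/n_f² − 0.090702948)^(−1/2) and check whether it is a whole number:
  n_f = 1: 1/n_i² = 1.000000000 − 0.090702948 = 0.909297052 → n_i = 1.049  (not an integer) ✗
  n_f = 2: 1/n_i² = 0.250000000 − 0.090702948 = 0.159297052 → n_i = 2.506  (not an integer) ✗
  n_f = 3: 1/n_i² = 0.111111111 − 0.090702948 = 0.020408163 → n_i = 7.000  → integer, n_i = 7 ✓

Only n_f = 3 gives an integer upper level, n_i = 7.

The transition is from n = 7 to n = 3 (emission).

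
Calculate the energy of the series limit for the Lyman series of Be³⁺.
217.69120 eV

The series limit corresponds to the transition from n = ∞ to n = 1.
This is the highest energy (shortest wavelength) transition in the Lyman series.

E_∞ = 0 eV
E_1 = -13.6057 × 4² / 1² = -217.69120 eV

Energy at series limit:
ΔE = E_∞ - E_1 = 0 - (-217.69120) = 217.69120 eV

This energy equals the ionization energy from the n = 1 state of Be³⁺.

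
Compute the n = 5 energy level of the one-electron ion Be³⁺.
-8.708 eV

For hydrogen-like ions, the energy levels scale with Z²:
E_n = -13.6057 Z² / n² eV

For Be³⁺ (Z = 4) at n = 5:
E_5 = -13.6057 × 4² / 5²
E_5 = -13.6057 × 16 / 25
E_5 = -217.6912 / 25
E_5 = -8.708 eV

The energy is 16 times more negative than hydrogen at the same n due to the stronger nuclear charge.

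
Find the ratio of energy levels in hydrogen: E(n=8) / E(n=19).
5.640625

Using E_n = -13.6057 Z² / n² eV with Z = 1:

E_8 = -13.6057 / 8² = -13.6057 / 64 = -0.21258906 eV
E_19 = -13.6057 / 19² = -13.6057 / 361 = -0.03768892 eV

The ratio is:
E_8/E_19 = (-0.21258906) / (-0.03768892)
E_8/E_19 = (-13.6057/64) / (-13.6057/361)
E_8/E_19 = 361/64
E_8/E_19 = 5.640625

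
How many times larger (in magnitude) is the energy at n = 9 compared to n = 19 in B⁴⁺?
4.456790

Using E_n = -13.6057 Z² / n² eV with Z = 5:

E_9 = -13.6057 × 5² / 9² = -340.1425 / 81 = -4.199290123457 eV
E_19 = -13.6057 × 5² / 19² = -340.1425 / 361 = -0.942222991690 eV

The ratio is:
E_9/E_19 = (-4.199290123457) / (-0.942222991690)
E_9/E_19 = (-340.1425/81) / (-340.1425/361)
E_9/E_19 = 361/81
E_9/E_19 = 4.456790
(Note: the Z² factors cancel in the ratio.)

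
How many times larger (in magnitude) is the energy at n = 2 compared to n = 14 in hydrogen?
49.000000

Using E_n = -13.6057 Z² / n² eV with Z = 1:

E_2 = -13.6057 / 2² = -13.6057 / 4 = -3.401425000000 eV
E_14 = -13.6057 / 14² = -13.6057 / 196 = -0.069416836735 eV

The ratio is:
E_2/E_14 = (-3.401425000000) / (-0.069416836735)
E_2/E_14 = (-13.6057/4) / (-13.6057/196)
E_2/E_14 = 196/4
E_2/E_14 = 49.000000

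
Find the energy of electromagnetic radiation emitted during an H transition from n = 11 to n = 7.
0.165 eV

The energy levels are E_n = -13.6057 eV / n².

Energy at n = 11: E_11 = -13.6057 / 11² = -0.112444 eV
Energy at n = 7: E_7 = -13.6057 / 7² = -0.277667 eV

For emission (electron falling to lower state), the photon energy is:
E_photon = E_11 - E_7 = |-0.112444 - (-0.277667)|
E_photon = 0.165 eV

This energy is carried away by the emitted photon.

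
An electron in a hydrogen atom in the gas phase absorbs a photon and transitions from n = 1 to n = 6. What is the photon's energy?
13.227764 eV

The energy levels of a hydrogen-like atom are E_n = -13.6057 eV / n².

Energy at n = 1: E_1 = -13.6057 / 1² = -13.605700000 eV
Energy at n = 6: E_6 = -13.6057 / 6² = -0.377936111 eV

The excitation energy is the difference:
ΔE = E_6 - E_1
ΔE = -0.377936111 - (-13.605700000)
ΔE = 13.227764 eV

Since this is positive, energy must be absorbed (photon absorption).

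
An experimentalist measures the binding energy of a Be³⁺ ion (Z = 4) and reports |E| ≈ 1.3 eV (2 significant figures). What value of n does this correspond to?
n = 13

The exact energy levels follow E_n = -13.6057 Z² / n² eV with Z = 4.

The measured value (-1.3 eV) is reported to only 2 significant figures, so we must test candidate n values and see which one matches to that precision.

Candidate energies:
  n = 11:  E = -13.6057 × 4² / 11² = -1.79910 eV
  n = 12:  E = -13.6057 × 4² / 12² = -1.51174 eV
  n = 13:  E = -13.6057 × 4² / 13² = -1.28811 eV  ← matches
  n = 14:  E = -13.6057 × 4² / 14² = -1.11067 eV
  n = 15:  E = -13.6057 × 4² / 15² = -0.96752 eV

Checking against the measurement of -1.3 eV (2 sig figs), only n = 13 agrees:
E_13 = -1.28811 eV, which rounds to -1.3 eV ✓

Therefore n = 13.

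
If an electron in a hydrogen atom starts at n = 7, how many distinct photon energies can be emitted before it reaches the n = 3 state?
10

The electron can occupy levels n = 3, 4, ..., 7 during de-excitation — that is m = 7 - 3 + 1 = 5 distinct levels.

The number of distinct spectral lines equals the number of ways to choose 2 of these m levels (each pair gives one possible emission transition):

Number of lines = m(m-1)/2 = 5×4/2 = 10

These correspond to all possible transitions between the 5 levels:
7 → 6, 7 → 5, 7 → 4, 7 → 3, 6 → 5, 6 → 4, 6 → 3, 5 → 4...

Each transition produces a photon with a unique energy (and thus wavelength). This count does not depend on Z.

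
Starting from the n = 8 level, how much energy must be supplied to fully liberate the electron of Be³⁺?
3.40 eV

The ionization energy is the energy needed to remove the electron completely (n → ∞).

For a hydrogen-like ion with Z = 4, E_n = -13.6057 Z² / n² eV.

At n = 8: E_8 = -13.6057 × 4² / 8² = -3.40143 eV
At n = ∞: E_∞ = 0 eV

Ionization energy = E_∞ - E_8 = 0 - (-3.40143) = 3.40143 eV
Ionization energy ≈ 3.40 eV

This is also called the binding energy of the electron in state n = 8.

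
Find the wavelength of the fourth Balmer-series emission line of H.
410.069 nm

The lines of a series are numbered from the longest wavelength (smallest ΔE) outward; the fourth line is the transition from n = n_f + 4 to n_f.
The Balmer series has all transitions ending at n_f = 2.

For H, the fourth line (δ-line) is the jump from n = 6 to n = 2:
E_6 = -13.6057 / 6² = -0.3779361 eV
E_2 = -13.6057 / 2² = -3.4014250 eV
ΔE = E_6 - E_2 = 3.0234889 eV

λ = hc/E = 1239.84 eV·nm / 3.0234889 eV
λ = 410.069 nm

This is the δ-line of the Balmer series in H.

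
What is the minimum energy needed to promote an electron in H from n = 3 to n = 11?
1.39930 eV

The energy levels of a hydrogen-like atom are E_n = -13.6057 eV / n².

Energy at n = 3: E_3 = -13.6057 / 3² = -1.51174444 eV
Energy at n = 11: E_11 = -13.6057 / 11² = -0.11244380 eV

The excitation energy is the difference:
ΔE = E_11 - E_3
ΔE = -0.11244380 - (-1.51174444)
ΔE = 1.39930 eV

Since this is positive, energy must be absorbed (photon absorption).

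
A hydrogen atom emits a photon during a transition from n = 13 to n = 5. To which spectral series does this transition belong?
Pfund series

The spectral series in hydrogen are named based on the final (lower) energy level:
- Lyman series: n_final = 1 (ultraviolet)
- Balmer series: n_final = 2 (visible/near-UV)
- Paschen series: n_final = 3 (infrared)
- Brackett series: n_final = 4 (infrared)
- Pfund series: n_final = 5 (far infrared)

Since this transition ends at n = 5, it belongs to the Pfund series.

For reference, this 13 → 5 line has photon energy
ΔE = 13.6057 eV × (1/5² - 1/13²) = 0.46372089941 eV,
corresponding to wavelength λ = hc/ΔE = 1239.84 eV·nm / 0.46372089941 eV = 2673.67721 nm in the far infrared region.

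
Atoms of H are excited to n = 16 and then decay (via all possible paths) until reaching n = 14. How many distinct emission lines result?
3

The electron can occupy levels n = 14, 15, ..., 16 during de-excitation — that is m = 16 - 14 + 1 = 3 distinct levels.

The number of distinct spectral lines equals the number of ways to choose 2 of these m levels (each pair gives one possible emission transition):

Number of lines = m(m-1)/2 = 3×2/2 = 3

These correspond to all possible transitions between the 3 levels:
16 → 15, 16 → 14, 15 → 14

Each transition produces a photon with a unique energy (and thus wavelength). This count does not depend on Z.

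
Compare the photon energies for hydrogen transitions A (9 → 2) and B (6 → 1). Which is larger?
6 → 1

Calculate the energy for each transition:

Transition 9 → 2:
ΔE₁ = |E_2 - E_9| = |-13.6057/2² - (-13.6057/9²)|
ΔE₁ = |-3.401425000 - (-0.167971605)| = 3.233453 eV

Transition 6 → 1:
ΔE₂ = |E_1 - E_6| = |-13.6057/1² - (-13.6057/6²)|
ΔE₂ = |-13.605700000 - (-0.377936111)| = 13.227764 eV

Since 13.227764 eV > 3.233453 eV, the transition 6 → 1 emits the more energetic photon.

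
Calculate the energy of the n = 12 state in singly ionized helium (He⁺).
-0.377936 eV

For hydrogen-like ions, the energy levels scale with Z²:
E_n = -13.6057 Z² / n² eV

For He⁺ (Z = 2) at n = 12:
E_12 = -13.6057 × 2² / 12²
E_12 = -13.6057 × 4 / 144
E_12 = -54.4228 / 144
E_12 = -0.377936 eV

The energy is 4 times more negative than hydrogen at the same n due to the stronger nuclear charge.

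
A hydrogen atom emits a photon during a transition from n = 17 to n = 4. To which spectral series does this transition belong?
Brackett series

The spectral series in hydrogen are named based on the final (lower) energy level:
- Lyman series: n_final = 1 (ultraviolet)
- Balmer series: n_final = 2 (visible/near-UV)
- Paschen series: n_final = 3 (infrared)
- Brackett series: n_final = 4 (infrared)
- Pfund series: n_final = 5 (far infrared)

Since this transition ends at n = 4, it belongs to the Brackett series.

For reference, this 17 → 4 line has photon energy
ΔE = 13.6057 eV × (1/4² - 1/17²) = 0.80327770329 eV,
corresponding to wavelength λ = hc/ΔE = 1239.84 eV·nm / 0.80327770329 eV = 1543.47618 nm in the infrared region.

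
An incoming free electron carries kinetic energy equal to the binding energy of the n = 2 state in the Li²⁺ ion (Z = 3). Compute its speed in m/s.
3.28e+06 m/s (or 1.09% of c)

The binding energy at n = 2 for Li²⁺ is:
E_2 = -13.6057 × 3²/2² = -30.6128 eV
|E_2| = 30.6128 eV

Convert to Joules:
KE = 30.6128 eV × (1.602177 × 10⁻¹⁹ J/eV) = 4.9047e-18 J

Using KE = ½mv²:
v = √(2·KE/m_e)
v = √(2 × 4.9047e-18 J / 9.10938 × 10⁻³¹ kg)
v = 3.28e+06 m/s

This is approximately 1.09% the speed of light.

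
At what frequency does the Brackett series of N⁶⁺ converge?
1.0075e+16 Hz

The series limit corresponds to the transition from n = ∞ to n = 4.
This is the highest energy (shortest wavelength) transition in the Brackett series.

E_∞ = 0 eV
E_4 = -13.6057 × 7² / 4² = -41.667456 eV

Energy at series limit:
ΔE = E_∞ - E_4 = 0 - (-41.667456) = 41.667456 eV
E = 41.667456 eV × (1.602177 × 10⁻¹⁹ J/eV) = 6.675864e-18 J
f = E/h = 6.675864e-18 J / (6.62607 × 10⁻³⁴ J·s) = 1.0075e+16 Hz

This energy equals the ionization energy from the n = 4 state of N⁶⁺.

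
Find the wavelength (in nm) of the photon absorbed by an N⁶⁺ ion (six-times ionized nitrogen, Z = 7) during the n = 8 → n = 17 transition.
152.87764 nm

First, find the transition energy using E_n = -13.6057 Z² / n² eV:
E_8 = -13.6057 × 7² / 8² = -10.416864063 eV
E_17 = -13.6057 × 7² / 17² = -2.306848789 eV

Photon energy: |ΔE| = |E_17 - E_8| = 8.110015274 eV

Convert to wavelength using E = hc/λ with hc = 1239.84 eV·nm:
λ = hc/E = 1239.84 eV·nm / 8.110015274 eV
λ = 152.87764 nm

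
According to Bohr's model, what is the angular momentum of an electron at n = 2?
2.11e-34 J·s (or 2ℏ)

In the Bohr model, angular momentum is quantized:
L = nℏ

where ℏ = h/(2π) = 1.0546e-34 J·s

For n = 2:
L = 2 × 1.0546e-34 J·s
L = 2.11e-34 J·s

This can also be written as L = 2ℏ.
The angular momentum is an integer multiple of the reduced Planck constant.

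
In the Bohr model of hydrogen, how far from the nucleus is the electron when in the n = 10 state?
5.29177 nm (or 52.91772 Å)

The Bohr radius formula is:
r_n = n² a₀ / Z

where a₀ = 0.05291772 nm is the Bohr radius.

For H (Z = 1) at n = 10:
r_10 = 10² × 0.05291772 nm / 1
r_10 = 100 × 0.05291772 nm / 1
r_10 = 5.291772 nm / 1
r_10 = 5.29177 nm

The electron orbits at approximately 5.29177 nm from the nucleus.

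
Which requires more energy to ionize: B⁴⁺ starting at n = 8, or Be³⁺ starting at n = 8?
B⁴⁺ at n = 8 (E = -5.314727 eV)

Using E_n = -13.6057 Z² / n² eV:

B⁴⁺ (Z = 5) at n = 8:
E = -13.6057 × 5² / 8² = -13.6057 × 25 / 64 = -5.314726563 eV

Be³⁺ (Z = 4) at n = 8:
E = -13.6057 × 4² / 8² = -13.6057 × 16 / 64 = -3.401425000 eV

Since -5.314726563 eV < -3.401425000 eV,
B⁴⁺ at n = 8 is more tightly bound (requires more energy to ionize).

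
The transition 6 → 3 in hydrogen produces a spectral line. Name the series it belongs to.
Paschen series

The spectral series in hydrogen are named based on the final (lower) energy level:
- Lyman series: n_final = 1 (ultraviolet)
- Balmer series: n_final = 2 (visible/near-UV)
- Paschen series: n_final = 3 (infrared)
- Brackett series: n_final = 4 (infrared)
- Pfund series: n_final = 5 (far infrared)

Since this transition ends at n = 3, it belongs to the Paschen series.

For reference, this 6 → 3 line has photon energy
ΔE = 13.6057 eV × (1/3² - 1/6²) = 1.13380833 eV,
corresponding to wavelength λ = hc/ΔE = 1239.84 eV·nm / 1.13380833 eV = 1093.518 nm in the infrared region.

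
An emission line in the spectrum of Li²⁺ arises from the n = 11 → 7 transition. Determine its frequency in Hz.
3.59558e+14 Hz

First, find the transition energy:
E_11 = -13.6057 × 3² / 11² = -1.01199421 eV
E_7 = -13.6057 × 3² / 7² = -2.49900612 eV
|ΔE| = |E_7 - E_11| = 1.48701191 eV

Convert to Joules: E = 1.48701191 eV × (1.602177 × 10⁻¹⁹ J/eV) = 2.3824563e-19 J

Using E = hf:
f = E/h = 2.3824563e-19 J / (6.62607 × 10⁻³⁴ J·s)
f = 3.59558e+14 Hz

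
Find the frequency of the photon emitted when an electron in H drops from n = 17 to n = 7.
5.576e+13 Hz

First, find the transition energy:
E_17 = -13.6057 / 17² = -0.04707855 eV
E_7 = -13.6057 / 7² = -0.27766735 eV
|ΔE| = |E_7 - E_17| = 0.23058880 eV

Convert to Joules: E = 0.23058880 eV × (1.602177 × 10⁻¹⁹ J/eV) = 3.69444e-20 J

Using E = hf:
f = E/h = 3.69444e-20 J / (6.62607 × 10⁻³⁴ J·s)
f = 5.576e+13 Hz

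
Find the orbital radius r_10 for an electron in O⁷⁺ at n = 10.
0.6615 nm (or 6.6147 Å)

The Bohr radius formula is:
r_n = n² a₀ / Z

where a₀ = 0.0529177 nm is the Bohr radius.

For O⁷⁺ (Z = 8) at n = 10:
r_10 = 10² × 0.0529177 nm / 8
r_10 = 100 × 0.0529177 nm / 8
r_10 = 5.29177 nm / 8
r_10 = 0.6615 nm

The electron orbits at approximately 0.6615 nm from the nucleus.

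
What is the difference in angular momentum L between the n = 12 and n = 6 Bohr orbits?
6.32743e-34 J·s (or 6ℏ)

In the Bohr model, L_n = nℏ where ℏ = 1.0545718e-34 J·s.

L_12 = 12ℏ = 1.2654862e-33 J·s
L_6 = 6ℏ = 6.3274308e-34 J·s

ΔL = L_12 - L_6 = (12 - 6)ℏ = 6ℏ
ΔL = 6 × 1.0545718e-34 J·s = 6.32743e-34 J·s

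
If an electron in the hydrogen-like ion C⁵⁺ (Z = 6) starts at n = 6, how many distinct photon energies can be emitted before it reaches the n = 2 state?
10

The electron can occupy levels n = 2, 3, ..., 6 during de-excitation — that is m = 6 - 2 + 1 = 5 distinct levels.

The number of distinct spectral lines equals the number of ways to choose 2 of these m levels (each pair gives one possible emission transition):

Number of lines = m(m-1)/2 = 5×4/2 = 10

These correspond to all possible transitions between the 5 levels:
6 → 5, 6 → 4, 6 → 3, 6 → 2, 5 → 4, 5 → 3, 5 → 2, 4 → 3...

Each transition produces a photon with a unique energy (and thus wavelength). This count does not depend on Z.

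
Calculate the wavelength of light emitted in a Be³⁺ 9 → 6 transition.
369.0624 nm

First, find the transition energy using E_n = -13.6057 Z² / n² eV:
E_9 = -13.6057 × 4² / 9² = -2.68754568 eV
E_6 = -13.6057 × 4² / 6² = -6.04697778 eV

Photon energy: |ΔE| = |E_6 - E_9| = 3.35943210 eV

Convert to wavelength using E = hc/λ with hc = 1239.84 eV·nm:
λ = hc/E = 1239.84 eV·nm / 3.35943210 eV
λ = 369.0624 nm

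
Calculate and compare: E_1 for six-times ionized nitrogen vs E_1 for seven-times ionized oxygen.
O⁷⁺ at n = 1 (E = -870.765 eV)

Using E_n = -13.6057 Z² / n² eV:

N⁶⁺ (Z = 7) at n = 1:
E = -13.6057 × 7² / 1² = -13.6057 × 49 / 1 = -666.679300 eV

O⁷⁺ (Z = 8) at n = 1:
E = -13.6057 × 8² / 1² = -13.6057 × 64 / 1 = -870.764800 eV

Since -870.764800 eV < -666.679300 eV,
O⁷⁺ at n = 1 is more tightly bound (requires more energy to ionize).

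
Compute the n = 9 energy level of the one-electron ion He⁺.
-0.6719 eV

For hydrogen-like ions, the energy levels scale with Z²:
E_n = -13.6057 Z² / n² eV

For He⁺ (Z = 2) at n = 9:
E_9 = -13.6057 × 2² / 9²
E_9 = -13.6057 × 4 / 81
E_9 = -54.4228 / 81
E_9 = -0.6719 eV

The energy is 4 times more negative than hydrogen at the same n due to the stronger nuclear charge.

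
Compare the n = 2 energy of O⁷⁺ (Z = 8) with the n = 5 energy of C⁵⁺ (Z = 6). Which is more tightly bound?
O⁷⁺ at n = 2 (E = -217.691 eV)

Using E_n = -13.6057 Z² / n² eV:

O⁷⁺ (Z = 8) at n = 2:
E = -13.6057 × 8² / 2² = -13.6057 × 64 / 4 = -217.691200 eV

C⁵⁺ (Z = 6) at n = 5:
E = -13.6057 × 6² / 5² = -13.6057 × 36 / 25 = -19.592208 eV

Since -217.691200 eV < -19.592208 eV,
O⁷⁺ at n = 2 is more tightly bound (requires more energy to ionize).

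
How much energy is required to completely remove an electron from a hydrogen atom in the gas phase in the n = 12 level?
0.094484 eV

The ionization energy is the energy needed to remove the electron completely (n → ∞).

For hydrogen, E_n = -13.6057 eV / n².

At n = 12: E_12 = -13.6057 / 12² = -0.094484028 eV
At n = ∞: E_∞ = 0 eV

Ionization energy = E_∞ - E_12 = 0 - (-0.094484028) = 0.094484028 eV
Ionization energy ≈ 0.094484 eV

This is also called the binding energy of the electron in state n = 12.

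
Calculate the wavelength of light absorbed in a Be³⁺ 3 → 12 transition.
54.67591 nm

First, find the transition energy using E_n = -13.6057 Z² / n² eV:
E_3 = -13.6057 × 4² / 3² = -24.1879111 eV
E_12 = -13.6057 × 4² / 12² = -1.5117444 eV

Photon energy: |ΔE| = |E_12 - E_3| = 22.6761667 eV

Convert to wavelength using E = hc/λ with hc = 1239.84 eV·nm:
λ = hc/E = 1239.84 eV·nm / 22.6761667 eV
λ = 54.67591 nm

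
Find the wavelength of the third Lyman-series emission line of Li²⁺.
10.8002 nm

The lines of a series are numbered from the longest wavelength (smallest ΔE) outward; the third line is the transition from n = n_f + 3 to n_f.
The Lyman series has all transitions ending at n_f = 1.

For Li²⁺ (Z = 3), the third line (γ-line) is the jump from n = 4 to n = 1:
E_4 = -13.6057 × 3² / 4² = -7.653206 eV
E_1 = -13.6057 × 3² / 1² = -122.451300 eV
ΔE = E_4 - E_1 = 114.798094 eV

λ = hc/E = 1239.84 eV·nm / 114.798094 eV
λ = 10.8002 nm

This is the γ-line of the Lyman series in Li²⁺.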